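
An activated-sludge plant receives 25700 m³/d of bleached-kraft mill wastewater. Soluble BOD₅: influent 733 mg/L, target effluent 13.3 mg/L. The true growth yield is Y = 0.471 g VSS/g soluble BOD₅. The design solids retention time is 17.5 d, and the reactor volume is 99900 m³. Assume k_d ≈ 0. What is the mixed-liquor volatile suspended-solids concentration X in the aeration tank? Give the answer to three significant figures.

X = Y·Q·ΔS·θ_c / V = 0.471 × 25700 × (733 − 13.3) × 17.5 / 99900 = 1526 mg/L.

X ≈ 1530 mg/L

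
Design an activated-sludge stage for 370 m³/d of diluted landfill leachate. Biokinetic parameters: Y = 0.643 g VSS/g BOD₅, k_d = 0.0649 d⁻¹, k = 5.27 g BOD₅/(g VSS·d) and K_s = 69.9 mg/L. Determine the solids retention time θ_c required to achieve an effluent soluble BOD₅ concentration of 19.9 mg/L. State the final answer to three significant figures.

θ_c ≈ 1.46 d

Specific growth rate at S = 19.9 mg/L: μ = YkS/(K_s+S) = 0.643·5.27·19.9/(69.9+19.9) = 0.7509 d⁻¹.
θ_c = 1/(μ − k_d) = 1/(0.7509 − 0.0649) = 1/0.6860 = 1.458 d.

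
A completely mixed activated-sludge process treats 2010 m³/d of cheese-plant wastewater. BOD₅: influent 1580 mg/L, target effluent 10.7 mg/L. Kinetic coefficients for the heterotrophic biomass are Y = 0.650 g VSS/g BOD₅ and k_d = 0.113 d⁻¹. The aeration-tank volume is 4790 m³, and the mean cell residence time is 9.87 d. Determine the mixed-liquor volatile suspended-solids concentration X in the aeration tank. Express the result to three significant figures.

X ≈ 2000 mg/L

Solving the biomass balance for X: X = Y Q (S₀−S) θ_c / [V (1+k_d θ_c)] = 0.650 × 2010 × (1580 − 10.7) × 9.87 / [4790 × (1 + 0.113 × 9.87)] = 1997 mg/L.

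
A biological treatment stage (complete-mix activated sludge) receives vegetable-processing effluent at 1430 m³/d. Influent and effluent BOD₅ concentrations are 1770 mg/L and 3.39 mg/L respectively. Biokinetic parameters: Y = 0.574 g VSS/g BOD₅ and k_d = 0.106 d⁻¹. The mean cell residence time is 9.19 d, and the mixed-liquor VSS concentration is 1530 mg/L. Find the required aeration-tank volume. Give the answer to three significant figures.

V ≈ 4410 m³

Rearranging the biomass balance for a CMAS with decay, V = Y·Q·ΔS·θ_c / [X·(1+k_d θ_c)] = 0.574 × 1430 × (1770 − 3.39) × 9.19 / [1530 × (1 + 0.106 × 9.19)] = 1.33×10^7 / 3020 = 4412 m³.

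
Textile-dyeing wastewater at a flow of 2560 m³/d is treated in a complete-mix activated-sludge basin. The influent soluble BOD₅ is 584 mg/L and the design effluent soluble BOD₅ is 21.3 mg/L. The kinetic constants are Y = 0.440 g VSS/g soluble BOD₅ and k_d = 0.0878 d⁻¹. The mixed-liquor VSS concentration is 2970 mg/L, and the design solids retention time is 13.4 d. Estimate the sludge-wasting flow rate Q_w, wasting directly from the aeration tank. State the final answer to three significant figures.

Q_w ≈ 98.1 m³/d

Rearranging the biomass balance for a CMAS with decay, V = Y·Q·ΔS·θ_c / [X·(1+k_d θ_c)] = 0.440 × 2560 × (584 − 21.3) × 13.4 / [2970 × (1 + 0.0878 × 13.4)] = 8.49×10^6 / 6464 = 1314 m³.
Wasting from the aeration tank: Q_w = V / θ_c = 1314 / 13.4 = 98.05 m³/d.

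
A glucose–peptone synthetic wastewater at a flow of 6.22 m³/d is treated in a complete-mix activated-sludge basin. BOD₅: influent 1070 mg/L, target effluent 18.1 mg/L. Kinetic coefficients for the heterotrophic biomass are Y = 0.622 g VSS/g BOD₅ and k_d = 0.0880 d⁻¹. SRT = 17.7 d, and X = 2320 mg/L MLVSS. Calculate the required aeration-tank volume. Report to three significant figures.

From the SRT design equation V = Y Q (S₀−S) θ_c / [X (1 + k_d θ_c)] = 0.622 × 6.22 × (1070 − 18.1) × 17.7 / [2320 × (1 + 0.0880 × 17.7)] = 7.2×10^4 / 5934 = 12.14 m³.

V ≈ 12.1 m³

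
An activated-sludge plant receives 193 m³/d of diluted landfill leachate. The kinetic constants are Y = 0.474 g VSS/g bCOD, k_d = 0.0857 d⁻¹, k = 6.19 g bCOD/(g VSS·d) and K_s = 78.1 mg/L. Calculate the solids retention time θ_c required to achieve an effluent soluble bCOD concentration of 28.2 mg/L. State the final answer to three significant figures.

θ_c ≈ 1.44 d

From 1/θ_c = Y·k·S/(K_s + S) − k_d: Y·k·S/(K_s+S) = 0.474 × 6.19 × 28.2 / (78.1 + 28.2) = 0.7784 d⁻¹.
θ_c = 1/(μ − k_d) = 1/(0.7784 − 0.0857) = 1/0.6927 = 1.444 d.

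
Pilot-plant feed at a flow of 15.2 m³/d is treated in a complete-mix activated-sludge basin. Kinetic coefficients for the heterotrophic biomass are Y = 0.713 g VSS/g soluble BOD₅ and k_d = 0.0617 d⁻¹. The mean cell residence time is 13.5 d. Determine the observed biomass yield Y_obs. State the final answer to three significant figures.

Y_obs ≈ 0.389 g VSS/g soluble BOD₅

Observed yield with endogenous decay: Y_obs = Y / (1 + k_d·θ_c) = 0.713 / (1 + 0.0617 × 13.5) = 0.713 / 1.833 = 0.3890 g VSS/g soluble BOD₅.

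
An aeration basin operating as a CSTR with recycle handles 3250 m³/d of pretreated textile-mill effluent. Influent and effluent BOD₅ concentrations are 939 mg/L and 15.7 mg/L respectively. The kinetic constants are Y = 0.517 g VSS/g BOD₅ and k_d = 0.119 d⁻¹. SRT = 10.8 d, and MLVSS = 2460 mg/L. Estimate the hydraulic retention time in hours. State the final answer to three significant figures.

τ ≈ 22.0 h

Rearranging the biomass balance for a CMAS with decay, V = Y·Q·ΔS·θ_c / [X·(1+k_d θ_c)] = 0.517 × 3250 × (939 − 15.7) × 10.8 / [2460 × (1 + 0.119 × 10.8)] = 1.68×10^7 / 5622 = 2980 m³.
HRT = V/Q = 2980 m³ / 3250 m³·d⁻¹ = 0.9171 d × 24 = 22.01 h.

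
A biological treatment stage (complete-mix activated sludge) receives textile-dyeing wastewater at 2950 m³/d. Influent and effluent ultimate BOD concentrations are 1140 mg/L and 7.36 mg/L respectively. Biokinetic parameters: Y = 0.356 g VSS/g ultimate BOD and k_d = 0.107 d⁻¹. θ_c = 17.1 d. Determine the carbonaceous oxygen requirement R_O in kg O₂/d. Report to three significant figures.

R_O ≈ 2740 kg O₂/d

Correct the yield for decay: Y_obs = Y/(1 + k_d θ_c) = 0.356 / (1 + 0.107 × 17.1) = 0.356 / 2.830 = 0.1258.
Q·(S₀ − S) = 2950 × (1140 − 7.36) × 10⁻³ = 3341 kg/d removed.
P_X = Y_obs·Q·(S₀ − S) = 0.1258 × 3341 = 420.4 kg VSS/d.
Carbonaceous O₂ demand = substrate oxidised − cell-mass equivalent = 3341 − 1.42 × 420.4 = 2744 kg O₂/d.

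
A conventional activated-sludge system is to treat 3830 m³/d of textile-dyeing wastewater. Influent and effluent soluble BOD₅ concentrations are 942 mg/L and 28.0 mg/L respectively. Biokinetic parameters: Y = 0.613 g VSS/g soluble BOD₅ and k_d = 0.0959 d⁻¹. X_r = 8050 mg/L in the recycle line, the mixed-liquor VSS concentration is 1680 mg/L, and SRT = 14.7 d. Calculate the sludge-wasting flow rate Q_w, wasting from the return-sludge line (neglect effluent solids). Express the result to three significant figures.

Steady-state biomass mass balance: V·X·(1 + k_d·θ_c) = Y·Q·(S₀ − S)·θ_c, so V = 0.613 × 3830 × (942 − 28.0) × 14.7 / [1680 × (1 + 0.0959 × 14.7)] = 3.15×10^7 / 4048 = 7792 m³.
θ_c = V·X/(Q_w·X_r) when wasting from the recycle, so Q_w = V·X/(θ_c·X_r) = 7792 × 1680 / (14.7 × 8050) = 110.6 m³/d.

Q_w ≈ 111 m³/d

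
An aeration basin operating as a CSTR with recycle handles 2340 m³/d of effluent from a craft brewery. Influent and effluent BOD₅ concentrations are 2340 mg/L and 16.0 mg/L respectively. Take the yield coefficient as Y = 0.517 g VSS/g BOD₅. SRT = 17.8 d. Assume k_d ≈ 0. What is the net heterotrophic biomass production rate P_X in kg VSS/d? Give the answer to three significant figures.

Since k_d ≈ 0, Y_obs = Y = 0.517 g VSS/g BOD₅.
Substrate removed = Q·(S₀ − S) = 2340 m³/d × (2340 − 16.0) g/m³ = 5.44×10^6 g/d = 5438 kg/d.
Net biomass production P_X = Y_obs × Q·(S₀ − S) = 0.5170 × 5438 = 2812 kg VSS/d.

P_X ≈ 2810 kg VSS/d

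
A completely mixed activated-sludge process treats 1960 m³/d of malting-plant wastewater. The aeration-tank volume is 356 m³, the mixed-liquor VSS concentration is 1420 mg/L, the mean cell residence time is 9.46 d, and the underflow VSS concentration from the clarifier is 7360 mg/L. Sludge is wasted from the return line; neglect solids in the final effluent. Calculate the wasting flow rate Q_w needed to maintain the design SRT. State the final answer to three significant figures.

Q_w ≈ 7.26 m³/d

Wasting from the return line (neglecting effluent solids): Q_w = V·X / (θ_c·X_r) = 356.0 × 1420 / (9.46 × 7360) = 7.261 m³/d.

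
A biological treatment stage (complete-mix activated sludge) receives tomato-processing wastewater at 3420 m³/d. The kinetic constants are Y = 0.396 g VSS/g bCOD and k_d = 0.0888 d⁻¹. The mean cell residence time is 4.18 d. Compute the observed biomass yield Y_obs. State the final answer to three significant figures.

Y_obs ≈ 0.289 g VSS/g bCOD

The observed yield is Y_obs = Y/(1 + k_d·θ_c) = 0.396 / (1 + 0.0888 × 4.18) = 0.396 / 1.371 = 0.2888 g VSS per g bCOD removed.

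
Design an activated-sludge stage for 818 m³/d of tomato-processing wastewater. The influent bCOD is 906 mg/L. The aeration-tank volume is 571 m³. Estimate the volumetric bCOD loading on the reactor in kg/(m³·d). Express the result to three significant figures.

Volumetric loading L_v = Q·S₀ / V = 818 × 906 g/m³ / 571.0 m³ = 1298 g/(m³·d) = 1.298 kg bCOD/(m³·d).

L_v ≈ 1.30 kg bCOD/(m³·d)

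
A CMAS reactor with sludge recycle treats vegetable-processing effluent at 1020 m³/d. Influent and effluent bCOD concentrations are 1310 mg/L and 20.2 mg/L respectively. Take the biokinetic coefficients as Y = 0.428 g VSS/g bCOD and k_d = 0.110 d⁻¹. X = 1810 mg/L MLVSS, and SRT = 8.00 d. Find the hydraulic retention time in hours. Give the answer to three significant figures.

τ ≈ 31.1 h

Steady-state biomass mass balance: V·X·(1 + k_d·θ_c) = Y·Q·(S₀ − S)·θ_c, so V = 0.428 × 1020 × (1310 − 20.2) × 8.00 / [1810 × (1 + 0.110 × 8.00)] = 4.5×10^6 / 3403 = 1324 m³.
Hydraulic retention time τ = V/Q = 1324 / 1020 = 1.298 d = 31.15 h.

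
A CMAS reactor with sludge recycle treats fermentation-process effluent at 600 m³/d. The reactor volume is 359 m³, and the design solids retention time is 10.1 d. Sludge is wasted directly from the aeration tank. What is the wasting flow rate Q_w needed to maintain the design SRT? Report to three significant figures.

With mixed-liquor wasting, θ_c = V/Q_w, so Q_w = V/θ_c = 359.0/10.1 = 35.54 m³/d.

Q_w ≈ 35.5 m³/d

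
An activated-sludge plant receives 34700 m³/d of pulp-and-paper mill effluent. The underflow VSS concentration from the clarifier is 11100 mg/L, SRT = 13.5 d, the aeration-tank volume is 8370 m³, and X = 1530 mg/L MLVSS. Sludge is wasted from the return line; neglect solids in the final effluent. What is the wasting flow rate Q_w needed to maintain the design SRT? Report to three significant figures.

Q_w ≈ 85.5 m³/d

θ_c = V·X/(Q_w·X_r) when wasting from the recycle, so Q_w = V·X/(θ_c·X_r) = 8370 × 1530 / (13.5 × 11100) = 85.46 m³/d.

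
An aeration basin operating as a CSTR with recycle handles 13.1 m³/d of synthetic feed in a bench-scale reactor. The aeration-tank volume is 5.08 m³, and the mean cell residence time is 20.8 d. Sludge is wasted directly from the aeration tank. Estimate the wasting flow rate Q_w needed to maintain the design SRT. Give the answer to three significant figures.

Q_w ≈ 0.244 m³/d

Wasting from the aeration tank: Q_w = V / θ_c = 5.080 / 20.8 = 0.2442 m³/d.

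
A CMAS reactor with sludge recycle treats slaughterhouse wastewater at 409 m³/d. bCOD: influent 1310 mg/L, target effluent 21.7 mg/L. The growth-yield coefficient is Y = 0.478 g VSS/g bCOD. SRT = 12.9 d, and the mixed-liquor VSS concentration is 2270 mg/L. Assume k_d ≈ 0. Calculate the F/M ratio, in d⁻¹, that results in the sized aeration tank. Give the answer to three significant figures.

F/M ≈ 0.165 d⁻¹

V·X = Y·Q·ΔS·θ_c gives V = 0.478 × 409 × (1310 − 21.7) × 12.9 / 2270 = 1431 m³.
F/M = applied load / biomass = Q·S₀/(V·X) = 409 × 1310 / (1431 × 2270) = 0.1649 d⁻¹.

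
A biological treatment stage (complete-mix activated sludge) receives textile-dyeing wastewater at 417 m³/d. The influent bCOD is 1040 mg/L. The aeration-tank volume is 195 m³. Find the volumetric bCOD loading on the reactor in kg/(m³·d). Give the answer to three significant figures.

L_v ≈ 2.22 kg bCOD/(m³·d)

L_v = Q S₀ / V = 417 × 1040 × 10⁻³ / 195.0 = 2.224 kg/(m³·d).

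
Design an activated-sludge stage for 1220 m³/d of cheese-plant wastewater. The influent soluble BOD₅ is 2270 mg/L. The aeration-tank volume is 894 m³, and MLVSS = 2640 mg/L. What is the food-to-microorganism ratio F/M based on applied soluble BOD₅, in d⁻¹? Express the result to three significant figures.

F/M = Q·S₀ / (V·X) = 1220 × 2270 / (894.0 × 2640) = 1.173 g soluble BOD₅·(g VSS·d)⁻¹.

F/M ≈ 1.17 d⁻¹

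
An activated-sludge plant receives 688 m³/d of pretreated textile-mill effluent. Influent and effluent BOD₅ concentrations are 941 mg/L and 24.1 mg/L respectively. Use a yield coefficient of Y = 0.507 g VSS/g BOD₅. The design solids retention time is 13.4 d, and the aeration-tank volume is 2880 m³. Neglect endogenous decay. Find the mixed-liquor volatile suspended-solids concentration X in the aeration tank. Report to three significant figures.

From V·X = Y·Q·(S₀ − S)·θ_c (decay neglected): X = 0.507 × 688 × (941 − 24.1) × 13.4 / 2880 = 1488 mg/L.

X ≈ 1490 mg/L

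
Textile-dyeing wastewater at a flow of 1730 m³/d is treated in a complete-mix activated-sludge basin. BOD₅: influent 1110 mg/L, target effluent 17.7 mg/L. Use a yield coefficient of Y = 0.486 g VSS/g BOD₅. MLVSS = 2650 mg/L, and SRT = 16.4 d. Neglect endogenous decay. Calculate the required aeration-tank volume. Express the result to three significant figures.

V·X = Y·Q·ΔS·θ_c gives V = 0.486 × 1730 × (1110 − 17.7) × 16.4 / 2650 = 5684 m³.

V ≈ 5680 m³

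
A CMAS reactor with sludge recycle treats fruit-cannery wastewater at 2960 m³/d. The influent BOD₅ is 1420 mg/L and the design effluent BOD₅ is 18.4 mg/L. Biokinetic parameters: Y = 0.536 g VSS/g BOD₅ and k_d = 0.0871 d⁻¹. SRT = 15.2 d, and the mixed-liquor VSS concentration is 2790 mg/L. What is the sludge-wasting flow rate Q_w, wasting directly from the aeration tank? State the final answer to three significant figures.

Rearranging the biomass balance for a CMAS with decay, V = Y·Q·ΔS·θ_c / [X·(1+k_d θ_c)] = 0.536 × 2960 × (1420 − 18.4) × 15.2 / [2790 × (1 + 0.0871 × 15.2)] = 3.38×10^7 / 6484 = 5213 m³.
With mixed-liquor wasting, θ_c = V/Q_w, so Q_w = V/θ_c = 5213/15.2 = 343.0 m³/d.

Q_w ≈ 343 m³/d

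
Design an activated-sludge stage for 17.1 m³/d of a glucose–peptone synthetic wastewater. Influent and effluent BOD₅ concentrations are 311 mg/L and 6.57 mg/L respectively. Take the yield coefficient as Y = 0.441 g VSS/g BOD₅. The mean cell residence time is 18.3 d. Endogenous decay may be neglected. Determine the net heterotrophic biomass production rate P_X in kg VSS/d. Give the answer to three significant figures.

P_X ≈ 2.30 kg VSS/d

Since k_d ≈ 0, Y_obs = Y = 0.441 g VSS/g BOD₅.
Q·(S₀ − S) = 17.1 × (311 − 6.57) × 10⁻³ = 5.206 kg/d removed.
So the net sludge growth is P_X = 0.4410 × 5.206 = 2.296 kg VSS/d.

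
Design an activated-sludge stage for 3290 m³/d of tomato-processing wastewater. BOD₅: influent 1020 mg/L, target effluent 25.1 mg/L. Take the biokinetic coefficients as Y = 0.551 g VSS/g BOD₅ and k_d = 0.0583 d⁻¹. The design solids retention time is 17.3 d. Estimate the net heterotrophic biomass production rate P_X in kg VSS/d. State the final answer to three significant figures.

The observed yield is Y_obs = Y/(1 + k_d·θ_c) = 0.551 / (1 + 0.0583 × 17.3) = 0.551 / 2.009 = 0.2743 g VSS per g BOD₅ removed.
Substrate removed = Q·(S₀ − S) = 3290 m³/d × (1020 − 25.1) g/m³ = 3.27×10^6 g/d = 3273 kg/d.
P_X = Y_obs · Q(S₀ − S) = 0.2743 × 3273 = 897.9 kg VSS/d.

P_X ≈ 898 kg VSS/d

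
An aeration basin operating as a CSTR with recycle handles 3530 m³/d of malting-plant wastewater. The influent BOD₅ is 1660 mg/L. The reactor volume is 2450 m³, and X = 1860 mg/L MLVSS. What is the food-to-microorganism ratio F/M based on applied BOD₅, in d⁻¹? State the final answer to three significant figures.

F/M ≈ 1.29 d⁻¹

F/M = Q·S₀ / (V·X) = 3530 × 1660 / (2450 × 1860) = 1.286 g BOD₅·(g VSS·d)⁻¹.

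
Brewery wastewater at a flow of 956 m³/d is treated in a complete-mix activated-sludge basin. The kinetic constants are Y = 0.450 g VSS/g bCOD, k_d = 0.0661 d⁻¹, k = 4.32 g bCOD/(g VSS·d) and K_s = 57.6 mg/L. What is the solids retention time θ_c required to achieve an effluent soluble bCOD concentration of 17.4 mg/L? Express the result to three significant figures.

At the target effluent, Y k S/(K_s+S) = 0.450×4.32×17.4/75.00 = 0.4510 d⁻¹.
θ_c = 1/(μ − k_d) = 1/(0.4510 − 0.0661) = 1/0.3849 = 2.598 d.

θ_c ≈ 2.60 d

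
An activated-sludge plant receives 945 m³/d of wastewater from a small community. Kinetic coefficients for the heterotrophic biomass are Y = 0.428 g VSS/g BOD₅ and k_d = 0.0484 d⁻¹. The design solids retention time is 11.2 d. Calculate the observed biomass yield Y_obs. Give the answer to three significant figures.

Y_obs ≈ 0.278 g VSS/g BOD₅

The observed yield is Y_obs = Y/(1 + k_d·θ_c) = 0.428 / (1 + 0.0484 × 11.2) = 0.428 / 1.542 = 0.2775 g VSS per g BOD₅ removed.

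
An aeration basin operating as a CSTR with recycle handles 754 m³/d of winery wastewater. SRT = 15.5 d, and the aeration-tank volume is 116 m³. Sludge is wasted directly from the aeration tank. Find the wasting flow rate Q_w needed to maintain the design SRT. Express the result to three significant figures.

Wasting from the aeration tank: Q_w = V / θ_c = 116.0 / 15.5 = 7.484 m³/d.

Q_w ≈ 7.48 m³/d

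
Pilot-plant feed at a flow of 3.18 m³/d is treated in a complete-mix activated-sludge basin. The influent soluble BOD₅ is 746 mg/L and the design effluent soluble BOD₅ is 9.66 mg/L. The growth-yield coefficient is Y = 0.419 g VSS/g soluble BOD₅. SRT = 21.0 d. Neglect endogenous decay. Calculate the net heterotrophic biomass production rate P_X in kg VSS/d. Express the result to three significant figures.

With endogenous decay neglected, the observed yield equals the true yield: Y_obs = Y = 0.419 g VSS/g soluble BOD₅.
ΔS = 746 − 9.66 = 736.3 mg/L, so the substrate removal rate is 3.18 × 736.3/1000 = 2.342 kg soluble BOD₅/d.
Biomass produced: P_X = Y_obs·Q·ΔS = 0.4190 × 2.342 ≈ 0.9811 kg VSS/d.

P_X ≈ 0.981 kg VSS/d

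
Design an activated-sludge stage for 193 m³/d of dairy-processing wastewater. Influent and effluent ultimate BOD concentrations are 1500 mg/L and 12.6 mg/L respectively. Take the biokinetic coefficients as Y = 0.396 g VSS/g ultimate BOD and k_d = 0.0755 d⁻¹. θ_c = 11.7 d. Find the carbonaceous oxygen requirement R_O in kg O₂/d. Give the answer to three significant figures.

The observed yield is Y_obs = Y/(1 + k_d·θ_c) = 0.396 / (1 + 0.0755 × 11.7) = 0.396 / 1.883 = 0.2103 g VSS per g ultimate BOD removed.
Substrate removed = Q·(S₀ − S) = 193 m³/d × (1500 − 12.6) g/m³ = 2.87×10^5 g/d = 287.1 kg/d.
Biomass synthesised: P_X = Y_obs × 287.1 = 60.36 kg VSS/d.
R_O = Q·ΔS − 1.42 P_X = 287.1 − 85.71 = 201.4 kg O₂/d.

R_O ≈ 201 kg O₂/d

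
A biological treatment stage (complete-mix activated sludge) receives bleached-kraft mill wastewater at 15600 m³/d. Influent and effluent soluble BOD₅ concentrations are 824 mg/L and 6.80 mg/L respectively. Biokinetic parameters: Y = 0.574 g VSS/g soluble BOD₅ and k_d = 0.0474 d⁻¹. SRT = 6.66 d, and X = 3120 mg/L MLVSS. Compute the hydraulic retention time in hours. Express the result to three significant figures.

Steady-state biomass mass balance: V·X·(1 + k_d·θ_c) = Y·Q·(S₀ − S)·θ_c, so V = 0.574 × 15600 × (824 − 6.80) × 6.66 / [3120 × (1 + 0.0474 × 6.66)] = 4.87×10^7 / 4105 = 11872 m³.
τ = V/Q = 11872/15600 = 0.7610 d, or 18.26 h.

τ ≈ 18.3 h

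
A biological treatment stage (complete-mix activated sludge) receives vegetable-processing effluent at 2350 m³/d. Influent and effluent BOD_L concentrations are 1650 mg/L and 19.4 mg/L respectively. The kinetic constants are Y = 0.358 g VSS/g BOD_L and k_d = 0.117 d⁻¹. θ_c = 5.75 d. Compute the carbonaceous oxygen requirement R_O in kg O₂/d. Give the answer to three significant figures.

The observed yield is Y_obs = Y/(1 + k_d·θ_c) = 0.358 / (1 + 0.117 × 5.75) = 0.358 / 1.673 = 0.2140 g VSS per g BOD_L removed.
Substrate removed = Q·(S₀ − S) = 2350 m³/d × (1650 − 19.4) g/m³ = 3.83×10^6 g/d = 3832 kg/d.
Biomass synthesised: P_X = Y_obs × 3832 = 820.1 kg VSS/d.
Carbonaceous O₂ demand = substrate oxidised − cell-mass equivalent = 3832 − 1.42 × 820.1 = 2667 kg O₂/d.

R_O ≈ 2670 kg O₂/d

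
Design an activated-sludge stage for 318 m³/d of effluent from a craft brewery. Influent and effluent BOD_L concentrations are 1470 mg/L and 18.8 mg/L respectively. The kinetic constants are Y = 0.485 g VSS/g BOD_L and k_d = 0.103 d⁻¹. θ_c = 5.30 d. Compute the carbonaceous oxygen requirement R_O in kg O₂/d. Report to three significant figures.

Correct the yield for decay: Y_obs = Y/(1 + k_d θ_c) = 0.485 / (1 + 0.103 × 5.30) = 0.485 / 1.546 = 0.3137.
ΔS = 1470 − 18.8 = 1451 mg/L, so the substrate removal rate is 318 × 1451/1000 = 461.5 kg BOD_L/d.
P_X = Y_obs·Q·(S₀ − S) = 0.3137 × 461.5 = 144.8 kg VSS/d.
Carbonaceous O₂ demand = substrate oxidised − cell-mass equivalent = 461.5 − 1.42 × 144.8 = 255.9 kg O₂/d.

R_O ≈ 256 kg O₂/d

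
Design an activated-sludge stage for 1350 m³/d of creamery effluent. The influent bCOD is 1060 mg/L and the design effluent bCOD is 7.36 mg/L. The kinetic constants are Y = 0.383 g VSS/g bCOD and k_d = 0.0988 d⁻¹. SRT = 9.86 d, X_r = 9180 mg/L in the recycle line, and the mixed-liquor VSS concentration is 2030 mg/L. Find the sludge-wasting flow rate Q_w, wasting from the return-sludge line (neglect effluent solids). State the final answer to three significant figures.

Q_w ≈ 30.0 m³/d

Steady-state biomass mass balance: V·X·(1 + k_d·θ_c) = Y·Q·(S₀ − S)·θ_c, so V = 0.383 × 1350 × (1060 − 7.36) × 9.86 / [2030 × (1 + 0.0988 × 9.86)] = 5.37×10^6 / 4008 = 1339 m³.
θ_c = V·X/(Q_w·X_r) when wasting from the recycle, so Q_w = V·X/(θ_c·X_r) = 1339 × 2030 / (9.86 × 9180) = 30.03 m³/d.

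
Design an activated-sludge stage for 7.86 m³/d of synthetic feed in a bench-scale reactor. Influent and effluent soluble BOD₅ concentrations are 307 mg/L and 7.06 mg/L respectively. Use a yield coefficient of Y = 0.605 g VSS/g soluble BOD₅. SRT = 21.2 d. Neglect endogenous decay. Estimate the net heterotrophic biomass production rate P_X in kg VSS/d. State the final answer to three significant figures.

P_X ≈ 1.43 kg VSS/d

Since k_d ≈ 0, Y_obs = Y = 0.605 g VSS/g soluble BOD₅.
Substrate removed = Q·(S₀ − S) = 7.86 m³/d × (307 − 7.06) g/m³ = 2.36×10^3 g/d = 2.358 kg/d.
Biomass produced: P_X = Y_obs·Q·ΔS = 0.6050 × 2.358 ≈ 1.426 kg VSS/d.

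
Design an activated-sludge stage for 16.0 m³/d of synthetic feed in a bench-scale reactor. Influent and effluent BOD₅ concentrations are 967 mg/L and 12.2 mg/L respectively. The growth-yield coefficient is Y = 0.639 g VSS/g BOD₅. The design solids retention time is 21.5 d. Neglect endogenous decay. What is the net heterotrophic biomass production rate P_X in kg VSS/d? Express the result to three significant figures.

P_X ≈ 9.76 kg VSS/d

With endogenous decay neglected, the observed yield equals the true yield: Y_obs = Y = 0.639 g VSS/g BOD₅.
ΔS = 967 − 12.2 = 954.8 mg/L, so the substrate removal rate is 16.0 × 954.8/1000 = 15.28 kg BOD₅/d.
Net biomass production P_X = Y_obs × Q·(S₀ − S) = 0.6390 × 15.28 = 9.762 kg VSS/d.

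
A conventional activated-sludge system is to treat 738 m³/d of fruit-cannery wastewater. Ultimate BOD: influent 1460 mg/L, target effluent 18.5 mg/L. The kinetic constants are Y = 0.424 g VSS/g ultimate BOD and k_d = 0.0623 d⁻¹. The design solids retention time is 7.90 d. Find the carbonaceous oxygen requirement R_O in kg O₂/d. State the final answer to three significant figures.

Correct the yield for decay: Y_obs = Y/(1 + k_d θ_c) = 0.424 / (1 + 0.0623 × 7.90) = 0.424 / 1.492 = 0.2841.
Substrate removed = Q·(S₀ − S) = 738 m³/d × (1460 − 18.5) g/m³ = 1.06×10^6 g/d = 1064 kg/d.
Biomass synthesised: P_X = Y_obs × 1064 = 302.3 kg VSS/d.
Carbonaceous O₂ demand = substrate oxidised − cell-mass equivalent = 1064 − 1.42 × 302.3 = 634.6 kg O₂/d.

R_O ≈ 635 kg O₂/d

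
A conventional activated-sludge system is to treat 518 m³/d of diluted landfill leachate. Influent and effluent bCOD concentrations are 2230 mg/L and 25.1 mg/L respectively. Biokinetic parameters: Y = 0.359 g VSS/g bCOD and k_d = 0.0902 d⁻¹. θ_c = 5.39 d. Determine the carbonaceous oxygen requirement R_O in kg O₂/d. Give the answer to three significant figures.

Correct the yield for decay: Y_obs = Y/(1 + k_d θ_c) = 0.359 / (1 + 0.0902 × 5.39) = 0.359 / 1.486 = 0.2416.
Mass of bCOD removed per day: Q(S₀ − S) = 518 × 2205 g/m³ = 1142 kg/d.
P_X = Y_obs·Q·(S₀ − S) = 0.2416 × 1142 = 275.9 kg VSS/d.
Carbonaceous O₂ demand = substrate oxidised − cell-mass equivalent = 1142 − 1.42 × 275.9 = 750.4 kg O₂/d.

R_O ≈ 750 kg O₂/d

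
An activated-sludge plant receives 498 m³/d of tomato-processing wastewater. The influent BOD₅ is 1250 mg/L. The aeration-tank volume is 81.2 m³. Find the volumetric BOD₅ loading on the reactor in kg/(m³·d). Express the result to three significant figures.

L_v ≈ 7.67 kg BOD₅/(m³·d)

Volumetric loading L_v = Q·S₀ / V = 498 × 1250 g/m³ / 81.20 m³ = 7666 g/(m³·d) = 7.666 kg BOD₅/(m³·d).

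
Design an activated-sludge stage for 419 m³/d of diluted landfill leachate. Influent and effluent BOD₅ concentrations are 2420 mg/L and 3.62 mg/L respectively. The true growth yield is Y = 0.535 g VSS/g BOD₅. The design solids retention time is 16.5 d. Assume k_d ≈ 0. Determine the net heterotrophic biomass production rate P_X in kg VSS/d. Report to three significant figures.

No decay correction is needed, so Y_obs = Y = 0.535.
ΔS = 2420 − 3.62 = 2416 mg/L, so the substrate removal rate is 419 × 2416/1000 = 1012 kg BOD₅/d.
P_X = Y_obs · Q(S₀ − S) = 0.5350 × 1012 = 541.7 kg VSS/d.

P_X ≈ 542 kg VSS/d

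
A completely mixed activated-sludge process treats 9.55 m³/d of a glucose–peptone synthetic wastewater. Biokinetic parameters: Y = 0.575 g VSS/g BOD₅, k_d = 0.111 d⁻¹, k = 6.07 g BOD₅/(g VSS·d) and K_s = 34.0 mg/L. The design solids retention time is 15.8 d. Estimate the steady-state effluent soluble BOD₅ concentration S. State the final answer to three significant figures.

S ≈ 1.79 mg/L

Effluent substrate depends only on kinetics and SRT: S = K_s(1 + k_d θ_c) / [θ_c(Yk − k_d) − 1] = 34.0 × (1 + 0.111 × 15.8) / [15.8 × (0.575 × 6.07 − 0.111) − 1] = 93.63 / 52.39 = 1.787 mg/L.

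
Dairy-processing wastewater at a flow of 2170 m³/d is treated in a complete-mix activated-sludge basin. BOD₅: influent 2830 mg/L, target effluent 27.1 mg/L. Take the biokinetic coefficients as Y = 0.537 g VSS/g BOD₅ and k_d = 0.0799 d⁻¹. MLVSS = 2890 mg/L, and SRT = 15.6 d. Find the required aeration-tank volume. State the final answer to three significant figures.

From the SRT design equation V = Y Q (S₀−S) θ_c / [X (1 + k_d θ_c)] = 0.537 × 2170 × (2830 − 27.1) × 15.6 / [2890 × (1 + 0.0799 × 15.6)] = 5.1×10^7 / 6492 = 7848 m³.

V ≈ 7850 m³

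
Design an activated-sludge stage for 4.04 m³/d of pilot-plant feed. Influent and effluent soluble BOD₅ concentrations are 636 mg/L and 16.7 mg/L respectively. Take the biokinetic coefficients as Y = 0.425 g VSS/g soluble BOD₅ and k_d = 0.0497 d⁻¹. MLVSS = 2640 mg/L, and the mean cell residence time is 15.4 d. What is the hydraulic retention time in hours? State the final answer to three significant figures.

τ ≈ 20.9 h

Steady-state biomass mass balance: V·X·(1 + k_d·θ_c) = Y·Q·(S₀ − S)·θ_c, so V = 0.425 × 4.04 × (636 − 16.7) × 15.4 / [2640 × (1 + 0.0497 × 15.4)] = 1.64×10^4 / 4661 = 3.514 m³.
Hydraulic retention time τ = V/Q = 3.514 / 4.04 = 0.8697 d = 20.87 h.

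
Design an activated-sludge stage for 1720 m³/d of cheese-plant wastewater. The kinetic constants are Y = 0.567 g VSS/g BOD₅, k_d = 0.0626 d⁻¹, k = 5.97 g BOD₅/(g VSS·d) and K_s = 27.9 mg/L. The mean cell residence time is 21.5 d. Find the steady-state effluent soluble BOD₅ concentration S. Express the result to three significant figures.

Effluent substrate depends only on kinetics and SRT: S = K_s(1 + k_d θ_c) / [θ_c(Yk − k_d) − 1] = 27.9 × (1 + 0.0626 × 21.5) / [21.5 × (0.567 × 5.97 − 0.0626) − 1] = 65.45 / 70.43 = 0.9293 mg/L.

S ≈ 0.929 mg/L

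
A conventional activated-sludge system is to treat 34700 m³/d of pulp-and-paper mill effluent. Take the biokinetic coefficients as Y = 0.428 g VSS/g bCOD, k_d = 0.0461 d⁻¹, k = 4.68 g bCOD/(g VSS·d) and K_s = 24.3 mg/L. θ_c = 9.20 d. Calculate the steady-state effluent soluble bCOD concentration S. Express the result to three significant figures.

S ≈ 2.04 mg/L

For a completely mixed reactor with recycle the Lawrence–McCarty relation gives S = K_s·(1 + k_d·θ_c) / [θ_c·(Y·k − k_d) − 1] = 24.3 × (1 + 0.0461 × 9.20) / [9.20 × (0.428 × 4.68 − 0.0461) − 1] = 34.61 / 17.00 = 2.035 mg/L.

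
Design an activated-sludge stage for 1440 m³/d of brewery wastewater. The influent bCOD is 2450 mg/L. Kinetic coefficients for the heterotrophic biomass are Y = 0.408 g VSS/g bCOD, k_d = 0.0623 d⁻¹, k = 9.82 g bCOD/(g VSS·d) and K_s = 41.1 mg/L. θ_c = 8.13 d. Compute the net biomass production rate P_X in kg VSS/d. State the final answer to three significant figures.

P_X ≈ 955 kg VSS/d

From the Monod/SRT balance for a CMAS, S = K_s·(1+k_d θ_c)/[θ_c·(Y k − k_d) − 1] = 41.1 × (1 + 0.0623 × 8.13) / [8.13 × (0.408 × 9.82 − 0.0623) − 1] = 61.92 / 31.07 = 1.993 mg/L.
The observed yield is Y_obs = Y/(1 + k_d·θ_c) = 0.408 / (1 + 0.0623 × 8.13) = 0.408 / 1.506 = 0.2708 g VSS per g bCOD removed.
ΔS = 2450 − 1.99 = 2448 mg/L, so the substrate removal rate is 1440 × 2448/1000 = 3525 kg bCOD/d.
P_X = Y_obs · Q(S₀ − S) = 0.2708 × 3525 = 954.7 kg VSS/d.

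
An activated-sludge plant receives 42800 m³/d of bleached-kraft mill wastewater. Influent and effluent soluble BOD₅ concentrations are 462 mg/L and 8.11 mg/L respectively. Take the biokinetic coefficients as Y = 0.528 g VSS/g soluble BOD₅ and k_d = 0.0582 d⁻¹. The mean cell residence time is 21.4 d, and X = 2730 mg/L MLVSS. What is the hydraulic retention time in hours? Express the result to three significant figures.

Rearranging the biomass balance for a CMAS with decay, V = Y·Q·ΔS·θ_c / [X·(1+k_d θ_c)] = 0.528 × 42800 × (462 − 8.11) × 21.4 / [2730 × (1 + 0.0582 × 21.4)] = 2.2×10^8 / 6130 = 35807 m³.
τ = V/Q = 35807/42800 = 0.8366 d, or 20.08 h.

τ ≈ 20.1 h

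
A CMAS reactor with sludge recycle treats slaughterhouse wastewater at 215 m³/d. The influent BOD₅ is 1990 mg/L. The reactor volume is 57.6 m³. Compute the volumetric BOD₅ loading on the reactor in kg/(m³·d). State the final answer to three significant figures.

L_v ≈ 7.43 kg BOD₅/(m³·d)

L_v = Q S₀ / V = 215 × 1990 × 10⁻³ / 57.60 = 7.428 kg/(m³·d).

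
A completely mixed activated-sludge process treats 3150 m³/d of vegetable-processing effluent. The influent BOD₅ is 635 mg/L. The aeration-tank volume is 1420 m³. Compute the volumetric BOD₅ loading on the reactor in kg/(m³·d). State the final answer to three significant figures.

L_v ≈ 1.41 kg BOD₅/(m³·d)

L_v = Q S₀ / V = 3150 × 635 × 10⁻³ / 1420 = 1.409 kg/(m³·d).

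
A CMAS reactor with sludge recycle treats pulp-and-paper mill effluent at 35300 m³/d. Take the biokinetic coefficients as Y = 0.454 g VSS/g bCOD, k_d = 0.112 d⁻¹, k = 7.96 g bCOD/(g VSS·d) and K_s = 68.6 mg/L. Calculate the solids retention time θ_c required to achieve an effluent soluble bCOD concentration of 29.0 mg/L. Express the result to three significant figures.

θ_c ≈ 1.04 d

Specific growth rate at S = 29.0 mg/L: μ = YkS/(K_s+S) = 0.454·7.96·29.0/(68.6+29.0) = 1.074 d⁻¹.
θ_c = 1/(μ − k_d) = 1/(1.074 − 0.112) = 1/0.9618 = 1.040 d.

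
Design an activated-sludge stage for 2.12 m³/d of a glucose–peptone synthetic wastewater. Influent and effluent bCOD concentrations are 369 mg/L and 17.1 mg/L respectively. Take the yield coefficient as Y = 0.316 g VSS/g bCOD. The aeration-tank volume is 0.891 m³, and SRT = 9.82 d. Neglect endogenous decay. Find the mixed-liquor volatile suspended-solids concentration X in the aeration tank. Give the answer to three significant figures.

X ≈ 2600 mg/L

From V·X = Y·Q·(S₀ − S)·θ_c (decay neglected): X = 0.316 × 2.12 × (369 − 17.1) × 9.82 / 0.891 = 2598 mg/L.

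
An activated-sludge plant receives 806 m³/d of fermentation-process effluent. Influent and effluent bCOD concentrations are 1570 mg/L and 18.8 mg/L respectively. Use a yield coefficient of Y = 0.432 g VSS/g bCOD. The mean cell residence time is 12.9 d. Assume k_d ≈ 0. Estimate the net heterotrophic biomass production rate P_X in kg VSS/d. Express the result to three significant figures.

No decay correction is needed, so Y_obs = Y = 0.432.
ΔS = 1570 − 18.8 = 1551 mg/L, so the substrate removal rate is 806 × 1551/1000 = 1250 kg bCOD/d.
Biomass produced: P_X = Y_obs·Q·ΔS = 0.4320 × 1250 ≈ 540.1 kg VSS/d.

P_X ≈ 540 kg VSS/d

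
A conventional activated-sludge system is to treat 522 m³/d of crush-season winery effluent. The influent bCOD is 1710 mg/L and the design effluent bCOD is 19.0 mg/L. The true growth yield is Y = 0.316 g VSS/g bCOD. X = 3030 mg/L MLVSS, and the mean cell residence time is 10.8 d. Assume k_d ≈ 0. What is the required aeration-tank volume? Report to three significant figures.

V ≈ 994 m³

Biomass mass balance (decay neglected): V·X = Y·Q·(S₀ − S)·θ_c, so V = 0.316 × 522 × (1710 − 19.0) × 10.8 / 3030 = 994.2 m³.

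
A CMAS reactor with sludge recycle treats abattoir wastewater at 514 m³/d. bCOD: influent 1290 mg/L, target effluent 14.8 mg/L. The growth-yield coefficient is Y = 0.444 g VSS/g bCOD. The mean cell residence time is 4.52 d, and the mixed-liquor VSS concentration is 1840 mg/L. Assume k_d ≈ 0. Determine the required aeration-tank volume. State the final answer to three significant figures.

V ≈ 715 m³

V·X = Y·Q·ΔS·θ_c gives V = 0.444 × 514 × (1290 − 14.8) × 4.52 / 1840 = 714.9 m³.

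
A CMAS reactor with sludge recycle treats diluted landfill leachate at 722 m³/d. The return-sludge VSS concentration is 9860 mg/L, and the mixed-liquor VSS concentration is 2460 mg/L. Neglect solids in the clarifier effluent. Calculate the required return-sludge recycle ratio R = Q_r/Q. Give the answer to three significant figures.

Mass balance around the secondary clarifier (neglecting effluent solids): R = X / (X_r − X) = 2460 / (9860 − 2460) = 0.3324.

R ≈ 0.332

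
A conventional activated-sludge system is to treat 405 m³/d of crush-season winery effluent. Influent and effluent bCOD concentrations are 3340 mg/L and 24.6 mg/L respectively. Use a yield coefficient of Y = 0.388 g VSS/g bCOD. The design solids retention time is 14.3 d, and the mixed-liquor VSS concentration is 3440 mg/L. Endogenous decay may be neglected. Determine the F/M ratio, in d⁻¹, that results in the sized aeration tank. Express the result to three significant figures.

With k_d = 0 the design equation reduces to V = Y Q (S₀−S) θ_c / X = 0.388 × 405 × (3340 − 24.6) × 14.3 / 3440 = 2166 m³.
Food-to-microorganism ratio F/M = Q S₀ / (V X) = 405 × 3340 / (2166 × 3440) = 0.1816 d⁻¹.

F/M ≈ 0.182 d⁻¹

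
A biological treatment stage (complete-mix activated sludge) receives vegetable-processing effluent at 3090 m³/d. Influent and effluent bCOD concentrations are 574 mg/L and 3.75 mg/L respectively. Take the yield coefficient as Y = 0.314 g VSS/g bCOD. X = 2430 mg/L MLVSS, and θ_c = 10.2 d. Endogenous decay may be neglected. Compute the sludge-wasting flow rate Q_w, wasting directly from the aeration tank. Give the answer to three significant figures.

Q_w ≈ 228 m³/d

Biomass mass balance (decay neglected): V·X = Y·Q·(S₀ − S)·θ_c, so V = 0.314 × 3090 × (574 − 3.75) × 10.2 / 2430 = 2322 m³.
For wasting at MLVSS concentration, Q_w = V/θ_c = 2322/10.2 = 227.7 m³/d.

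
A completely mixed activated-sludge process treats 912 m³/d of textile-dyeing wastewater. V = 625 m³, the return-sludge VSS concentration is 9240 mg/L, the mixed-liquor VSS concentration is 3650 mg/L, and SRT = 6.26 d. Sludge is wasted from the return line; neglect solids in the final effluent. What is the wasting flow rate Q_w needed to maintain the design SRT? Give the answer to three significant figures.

Q_w ≈ 39.4 m³/d

θ_c = V·X/(Q_w·X_r) when wasting from the recycle, so Q_w = V·X/(θ_c·X_r) = 625.0 × 3650 / (6.26 × 9240) = 39.44 m³/d.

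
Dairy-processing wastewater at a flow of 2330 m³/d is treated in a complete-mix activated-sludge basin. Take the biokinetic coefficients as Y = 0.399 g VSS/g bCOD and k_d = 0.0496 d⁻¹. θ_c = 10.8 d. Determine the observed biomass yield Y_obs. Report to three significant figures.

Y_obs ≈ 0.260 g VSS/g bCOD

Y_obs = Y / (1 + k_d θ_c) = 0.399 / (1 + 0.0496 × 10.8) = 0.399 / 1.536 = 0.2598.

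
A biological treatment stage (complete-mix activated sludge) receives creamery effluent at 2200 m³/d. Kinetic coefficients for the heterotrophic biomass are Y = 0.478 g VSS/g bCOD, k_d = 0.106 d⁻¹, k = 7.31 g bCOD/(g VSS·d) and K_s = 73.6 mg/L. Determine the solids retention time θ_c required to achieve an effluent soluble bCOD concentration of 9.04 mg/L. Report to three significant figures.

θ_c ≈ 3.62 d

At the target effluent, Y k S/(K_s+S) = 0.478×7.31×9.04/82.64 = 0.3822 d⁻¹.
Then 1/θ_c = μ − k_d = 0.3822 − 0.106 = 0.2762 d⁻¹, giving θ_c = 3.620 d.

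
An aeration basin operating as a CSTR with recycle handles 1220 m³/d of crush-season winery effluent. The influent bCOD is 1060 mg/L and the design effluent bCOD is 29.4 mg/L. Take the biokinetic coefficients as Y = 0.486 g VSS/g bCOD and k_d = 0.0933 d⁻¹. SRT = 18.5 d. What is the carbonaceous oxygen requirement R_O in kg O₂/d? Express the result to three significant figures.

Correct the yield for decay: Y_obs = Y/(1 + k_d θ_c) = 0.486 / (1 + 0.0933 × 18.5) = 0.486 / 2.726 = 0.1783.
ΔS = 1060 − 29.4 = 1031 mg/L, so the substrate removal rate is 1220 × 1031/1000 = 1257 kg bCOD/d.
P_X = Y_obs·Q·(S₀ − S) = 0.1783 × 1257 = 224.2 kg VSS/d.
R_O = Q·(S₀ − S) − 1.42·P_X = 1257 − 1.42 × 224.2 = 939.0 kg O₂/d.

R_O ≈ 939 kg O₂/d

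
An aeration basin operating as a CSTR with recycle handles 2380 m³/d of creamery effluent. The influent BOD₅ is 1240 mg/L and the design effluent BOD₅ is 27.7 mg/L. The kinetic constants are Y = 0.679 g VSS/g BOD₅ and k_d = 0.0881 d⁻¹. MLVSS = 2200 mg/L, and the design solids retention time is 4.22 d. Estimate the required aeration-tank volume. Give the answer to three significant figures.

V ≈ 2740 m³

From the SRT design equation V = Y Q (S₀−S) θ_c / [X (1 + k_d θ_c)] = 0.679 × 2380 × (1240 − 27.7) × 4.22 / [2200 × (1 + 0.0881 × 4.22)] = 8.27×10^6 / 3018 = 2739 m³.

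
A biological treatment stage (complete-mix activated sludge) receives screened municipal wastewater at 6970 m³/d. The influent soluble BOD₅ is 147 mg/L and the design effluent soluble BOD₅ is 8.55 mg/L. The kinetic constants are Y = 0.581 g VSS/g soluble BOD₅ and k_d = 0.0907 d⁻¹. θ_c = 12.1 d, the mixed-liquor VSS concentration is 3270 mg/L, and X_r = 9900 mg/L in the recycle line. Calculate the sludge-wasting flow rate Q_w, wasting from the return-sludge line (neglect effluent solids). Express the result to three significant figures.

Q_w ≈ 27.0 m³/d

From the SRT design equation V = Y Q (S₀−S) θ_c / [X (1 + k_d θ_c)] = 0.581 × 6970 × (147 − 8.55) × 12.1 / [3270 × (1 + 0.0907 × 12.1)] = 6.78×10^6 / 6859 = 989.1 m³.
θ_c = V·X/(Q_w·X_r) when wasting from the recycle, so Q_w = V·X/(θ_c·X_r) = 989.1 × 3270 / (12.1 × 9900) = 27.00 m³/d.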